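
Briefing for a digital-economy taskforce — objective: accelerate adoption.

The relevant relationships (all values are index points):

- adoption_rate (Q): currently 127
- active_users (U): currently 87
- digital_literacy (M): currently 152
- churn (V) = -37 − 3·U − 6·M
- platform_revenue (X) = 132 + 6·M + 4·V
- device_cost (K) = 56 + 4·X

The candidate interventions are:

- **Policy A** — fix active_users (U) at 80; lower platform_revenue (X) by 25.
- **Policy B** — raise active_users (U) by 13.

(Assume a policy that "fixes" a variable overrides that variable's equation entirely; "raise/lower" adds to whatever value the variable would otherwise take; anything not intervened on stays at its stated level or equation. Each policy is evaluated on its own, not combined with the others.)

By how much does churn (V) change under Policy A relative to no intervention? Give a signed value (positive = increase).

21

Baseline:
  U = 87
  M = 152
  V = -37 − 3·87 − 6·152 = -1210
Policy A (U := 80, X − 25):
  U = 80
  M = 152
  V = -37 − 3·80 − 6·152 = -1189
Change in V: -1189 − (-1210) = 21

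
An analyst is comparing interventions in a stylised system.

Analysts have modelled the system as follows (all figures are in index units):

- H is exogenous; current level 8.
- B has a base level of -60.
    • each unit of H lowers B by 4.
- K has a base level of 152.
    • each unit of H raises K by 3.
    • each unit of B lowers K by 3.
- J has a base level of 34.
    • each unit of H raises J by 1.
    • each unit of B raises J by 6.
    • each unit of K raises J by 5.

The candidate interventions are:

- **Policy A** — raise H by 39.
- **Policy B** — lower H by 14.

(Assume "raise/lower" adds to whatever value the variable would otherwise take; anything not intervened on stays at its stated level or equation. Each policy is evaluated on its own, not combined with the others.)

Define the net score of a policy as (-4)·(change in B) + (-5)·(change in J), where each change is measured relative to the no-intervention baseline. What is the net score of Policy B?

Baseline:
  H = 8
  B = -60 − 4·8 = -92
  K = 152 + 3·8 − 3·(-92) = 452
  J = 34 + 8 + 6·(-92) + 5·452 = 1750
Policy B (H − 14):
  H = 8 − 14 = -6
  B = -60 − 4·(-6) = -36
  K = 152 + 3·(-6) − 3·(-36) = 242
  J = 34 + (-6) + 6·(-36) + 5·242 = 1022
ΔB = -36 − (-92) = 56; ΔJ = 1022 − 1750 = -728
Score = (-4)·56 + (-5)·(-728) = 3416

3416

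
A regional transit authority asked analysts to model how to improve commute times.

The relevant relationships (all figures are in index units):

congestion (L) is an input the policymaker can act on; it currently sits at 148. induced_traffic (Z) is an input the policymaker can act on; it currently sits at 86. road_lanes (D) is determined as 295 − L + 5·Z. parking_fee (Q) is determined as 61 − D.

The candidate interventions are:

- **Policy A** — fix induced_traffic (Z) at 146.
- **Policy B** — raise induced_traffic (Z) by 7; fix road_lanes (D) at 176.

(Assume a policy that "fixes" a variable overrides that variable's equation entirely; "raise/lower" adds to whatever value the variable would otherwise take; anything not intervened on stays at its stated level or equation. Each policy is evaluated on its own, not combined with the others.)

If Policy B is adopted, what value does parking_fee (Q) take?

-115

Policy B (Z + 7, D := 176):
  L = 148
  Z = 86 + 7 = 93
  D = 176
  Q = 61 − 176 = -115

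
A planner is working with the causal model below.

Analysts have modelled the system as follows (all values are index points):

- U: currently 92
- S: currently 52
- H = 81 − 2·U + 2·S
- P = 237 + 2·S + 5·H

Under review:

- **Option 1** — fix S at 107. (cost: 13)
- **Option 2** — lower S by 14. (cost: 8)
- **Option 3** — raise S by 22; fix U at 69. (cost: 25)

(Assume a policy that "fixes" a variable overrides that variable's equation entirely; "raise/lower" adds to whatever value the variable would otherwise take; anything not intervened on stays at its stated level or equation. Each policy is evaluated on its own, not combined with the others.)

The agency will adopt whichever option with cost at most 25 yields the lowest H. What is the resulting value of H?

Option 1 (S := 107):
  U = 92
  S = 107
  H = 81 − 2·92 + 2·107 = 111
Option 2 (S − 14):
  U = 92
  S = 52 − 14 = 38
  H = 81 − 2·92 + 2·38 = -27
Option 3 (S + 22, U := 69):
  U = 69
  S = 52 + 22 = 74
  H = 81 − 2·69 + 2·74 = 91
Comparing — Option 1: H=111, Option 2: H=-27, Option 3: H=91. Lowest is -27 (Option 2).

-27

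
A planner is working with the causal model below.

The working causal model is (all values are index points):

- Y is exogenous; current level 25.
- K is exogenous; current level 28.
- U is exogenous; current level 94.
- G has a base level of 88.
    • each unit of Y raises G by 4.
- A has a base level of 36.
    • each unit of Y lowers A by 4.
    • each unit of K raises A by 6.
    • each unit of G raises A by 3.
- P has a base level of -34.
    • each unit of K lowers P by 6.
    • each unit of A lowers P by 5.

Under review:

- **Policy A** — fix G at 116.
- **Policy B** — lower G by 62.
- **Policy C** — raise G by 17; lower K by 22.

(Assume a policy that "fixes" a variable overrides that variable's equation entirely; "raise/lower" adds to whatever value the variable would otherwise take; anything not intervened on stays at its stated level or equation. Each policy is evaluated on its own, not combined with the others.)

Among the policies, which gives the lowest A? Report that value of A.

452

Policy A (G := 116):
  Y = 25
  K = 28
  G = 116
  A = 36 − 4·25 + 6·28 + 3·116 = 452
Policy B (G − 62):
  Y = 25
  K = 28
  G = 88 + 4·25 (−62 from intervention) = 126
  A = 36 − 4·25 + 6·28 + 3·126 = 482
Policy C (G + 17, K − 22):
  Y = 25
  K = 28 − 22 = 6
  G = 88 + 4·25 (+17 from intervention) = 205
  A = 36 − 4·25 + 6·6 + 3·205 = 587
Comparing — Policy A: A=452, Policy B: A=482, Policy C: A=587. Lowest is 452 (Policy A).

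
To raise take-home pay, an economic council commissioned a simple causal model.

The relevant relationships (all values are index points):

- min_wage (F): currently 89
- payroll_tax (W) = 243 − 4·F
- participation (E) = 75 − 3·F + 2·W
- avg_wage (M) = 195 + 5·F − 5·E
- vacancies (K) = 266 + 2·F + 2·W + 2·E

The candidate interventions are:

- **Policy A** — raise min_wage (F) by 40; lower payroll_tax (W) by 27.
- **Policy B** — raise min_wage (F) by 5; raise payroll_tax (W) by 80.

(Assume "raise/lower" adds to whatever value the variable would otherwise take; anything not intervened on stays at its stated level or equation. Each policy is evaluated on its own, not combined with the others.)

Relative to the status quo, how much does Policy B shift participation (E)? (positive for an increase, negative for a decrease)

Baseline:
  F = 89
  W = 243 − 4·89 = -113
  E = 75 − 3·89 + 2·(-113) = -418
Policy B (F + 5, W + 80):
  F = 89 + 5 = 94
  W = 243 − 4·94 (+80 from intervention) = -53
  E = 75 − 3·94 + 2·(-53) = -313
Change in E: -313 − (-418) = 105

105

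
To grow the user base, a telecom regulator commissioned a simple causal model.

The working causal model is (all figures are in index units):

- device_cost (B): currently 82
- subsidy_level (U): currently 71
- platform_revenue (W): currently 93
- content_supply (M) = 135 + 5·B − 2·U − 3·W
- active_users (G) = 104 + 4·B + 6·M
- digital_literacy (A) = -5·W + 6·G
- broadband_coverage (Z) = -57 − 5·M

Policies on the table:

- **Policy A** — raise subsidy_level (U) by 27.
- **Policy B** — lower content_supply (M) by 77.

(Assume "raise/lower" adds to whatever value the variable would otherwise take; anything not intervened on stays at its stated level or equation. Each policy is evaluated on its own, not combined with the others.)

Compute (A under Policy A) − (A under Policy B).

828

Policy A (U + 27):
  B = 82
  U = 71 + 27 = 98
  W = 93
  M = 135 + 5·82 − 2·98 − 3·93 = 70
  G = 104 + 4·82 + 6·70 = 852
  A = 0 − 5·93 + 6·852 = 4647
Policy B (M − 77):
  B = 82
  U = 71
  W = 93
  M = 135 + 5·82 − 2·71 − 3·93 (−77 from intervention) = 47
  G = 104 + 4·82 + 6·47 = 714
  A = 0 − 5·93 + 6·714 = 3819
A: 4647 − 3819 = 828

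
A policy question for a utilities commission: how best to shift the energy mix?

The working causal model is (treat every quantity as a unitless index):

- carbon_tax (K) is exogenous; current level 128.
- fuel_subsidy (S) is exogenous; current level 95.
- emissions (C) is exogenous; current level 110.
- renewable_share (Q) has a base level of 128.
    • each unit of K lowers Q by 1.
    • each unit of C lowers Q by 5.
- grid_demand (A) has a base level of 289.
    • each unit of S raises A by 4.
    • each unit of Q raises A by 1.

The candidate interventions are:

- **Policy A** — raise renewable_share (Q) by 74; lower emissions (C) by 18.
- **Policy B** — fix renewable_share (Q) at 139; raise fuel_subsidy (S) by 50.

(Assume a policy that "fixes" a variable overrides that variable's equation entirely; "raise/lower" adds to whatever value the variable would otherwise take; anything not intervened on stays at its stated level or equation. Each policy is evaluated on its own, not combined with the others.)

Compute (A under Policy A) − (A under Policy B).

Policy A (Q + 74, C − 18):
  K = 128
  S = 95
  C = 110 − 18 = 92
  Q = 128 − 128 − 5·92 (+74 from intervention) = -386
  A = 289 + 4·95 + (-386) = 283
Policy B (Q := 139, S + 50):
  K = 128
  S = 95 + 50 = 145
  C = 110
  Q = 139
  A = 289 + 4·145 + 139 = 1008
A: 283 − 1008 = -725

-725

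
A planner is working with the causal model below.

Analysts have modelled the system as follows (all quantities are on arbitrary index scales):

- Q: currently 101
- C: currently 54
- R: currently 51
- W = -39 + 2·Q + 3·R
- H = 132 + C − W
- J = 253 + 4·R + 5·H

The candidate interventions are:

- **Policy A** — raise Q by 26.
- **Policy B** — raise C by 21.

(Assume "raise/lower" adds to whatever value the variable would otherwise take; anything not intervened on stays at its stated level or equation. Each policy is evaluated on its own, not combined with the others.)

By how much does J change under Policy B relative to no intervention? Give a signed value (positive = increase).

Baseline:
  Q = 101
  C = 54
  R = 51
  W = -39 + 2·101 + 3·51 = 316
  H = 132 + 54 − 316 = -130
  J = 253 + 4·51 + 5·(-130) = -193
Policy B (C + 21):
  Q = 101
  C = 54 + 21 = 75
  R = 51
  W = -39 + 2·101 + 3·51 = 316
  H = 132 + 75 − 316 = -109
  J = 253 + 4·51 + 5·(-109) = -88
Change in J: -88 − (-193) = 105

105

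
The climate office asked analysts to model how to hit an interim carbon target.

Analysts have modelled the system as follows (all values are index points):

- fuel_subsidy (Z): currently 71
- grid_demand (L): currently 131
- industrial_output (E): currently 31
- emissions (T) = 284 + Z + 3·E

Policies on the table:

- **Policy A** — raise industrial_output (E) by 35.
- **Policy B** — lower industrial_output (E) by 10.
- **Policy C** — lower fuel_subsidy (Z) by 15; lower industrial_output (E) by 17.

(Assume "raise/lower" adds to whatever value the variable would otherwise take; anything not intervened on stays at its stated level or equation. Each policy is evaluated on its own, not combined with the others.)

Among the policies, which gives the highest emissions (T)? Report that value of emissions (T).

553

Policy A (E + 35):
  Z = 71
  E = 31 + 35 = 66
  T = 284 + 71 + 3·66 = 553
Policy B (E − 10):
  Z = 71
  E = 31 − 10 = 21
  T = 284 + 71 + 3·21 = 418
Policy C (Z − 15, E − 17):
  Z = 71 − 15 = 56
  E = 31 − 17 = 14
  T = 284 + 56 + 3·14 = 382
Comparing — Policy A: T=553, Policy B: T=418, Policy C: T=382. Highest is 553 (Policy A).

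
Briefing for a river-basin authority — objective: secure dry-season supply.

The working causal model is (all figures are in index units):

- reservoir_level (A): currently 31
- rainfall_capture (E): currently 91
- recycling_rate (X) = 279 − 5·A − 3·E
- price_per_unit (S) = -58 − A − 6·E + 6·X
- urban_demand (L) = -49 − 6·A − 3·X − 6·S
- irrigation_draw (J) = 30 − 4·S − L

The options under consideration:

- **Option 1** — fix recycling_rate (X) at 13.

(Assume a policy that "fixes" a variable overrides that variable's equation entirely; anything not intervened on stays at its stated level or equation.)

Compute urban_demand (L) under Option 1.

3068

Option 1 (X := 13):
  A = 31
  E = 91
  X = 13
  S = -58 − 31 − 6·91 + 6·13 = -557
  L = -49 − 6·31 − 3·13 − 6·(-557) = 3068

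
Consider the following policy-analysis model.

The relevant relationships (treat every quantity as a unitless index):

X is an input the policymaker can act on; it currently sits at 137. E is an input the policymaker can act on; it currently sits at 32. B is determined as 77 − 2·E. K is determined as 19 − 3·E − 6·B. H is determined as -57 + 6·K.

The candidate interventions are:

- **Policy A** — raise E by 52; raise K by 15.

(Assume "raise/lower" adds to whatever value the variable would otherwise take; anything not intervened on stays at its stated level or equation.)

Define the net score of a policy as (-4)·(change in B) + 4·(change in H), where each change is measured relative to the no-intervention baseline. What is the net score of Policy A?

Baseline:
  E = 32
  B = 77 − 2·32 = 13
  K = 19 − 3·32 − 6·13 = -155
  H = -57 + 6·(-155) = -987
Policy A (E + 52, K + 15):
  E = 32 + 52 = 84
  B = 77 − 2·84 = -91
  K = 19 − 3·84 − 6·(-91) (+15 from intervention) = 328
  H = -57 + 6·328 = 1911
ΔB = -91 − 13 = -104; ΔH = 1911 − (-987) = 2898
Score = (-4)·(-104) + 4·2898 = 12008

12008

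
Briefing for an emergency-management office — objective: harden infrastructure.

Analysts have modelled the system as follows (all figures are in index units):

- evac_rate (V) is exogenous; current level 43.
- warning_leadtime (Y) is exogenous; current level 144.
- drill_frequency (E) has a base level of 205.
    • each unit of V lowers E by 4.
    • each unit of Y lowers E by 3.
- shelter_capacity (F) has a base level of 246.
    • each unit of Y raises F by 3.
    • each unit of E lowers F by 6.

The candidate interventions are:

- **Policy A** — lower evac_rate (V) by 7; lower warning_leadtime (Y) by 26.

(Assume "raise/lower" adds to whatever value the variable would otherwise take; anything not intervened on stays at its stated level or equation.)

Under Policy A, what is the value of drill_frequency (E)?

Policy A (V − 7, Y − 26):
  V = 43 − 7 = 36
  Y = 144 − 26 = 118
  E = 205 − 4·36 − 3·118 = -293

-293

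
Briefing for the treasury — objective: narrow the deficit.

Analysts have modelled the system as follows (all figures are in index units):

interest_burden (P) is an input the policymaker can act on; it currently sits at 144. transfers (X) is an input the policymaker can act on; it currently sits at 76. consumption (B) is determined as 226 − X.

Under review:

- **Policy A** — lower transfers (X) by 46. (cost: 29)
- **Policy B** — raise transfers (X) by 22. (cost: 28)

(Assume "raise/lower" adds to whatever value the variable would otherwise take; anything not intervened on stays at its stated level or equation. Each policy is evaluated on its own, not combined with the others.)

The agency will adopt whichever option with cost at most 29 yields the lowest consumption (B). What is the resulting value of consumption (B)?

Policy A (X − 46):
  X = 76 − 46 = 30
  B = 226 − 30 = 196
Policy B (X + 22):
  X = 76 + 22 = 98
  B = 226 − 98 = 128
Comparing — Policy A: B=196, Policy B: B=128. Lowest is 128 (Policy B).

128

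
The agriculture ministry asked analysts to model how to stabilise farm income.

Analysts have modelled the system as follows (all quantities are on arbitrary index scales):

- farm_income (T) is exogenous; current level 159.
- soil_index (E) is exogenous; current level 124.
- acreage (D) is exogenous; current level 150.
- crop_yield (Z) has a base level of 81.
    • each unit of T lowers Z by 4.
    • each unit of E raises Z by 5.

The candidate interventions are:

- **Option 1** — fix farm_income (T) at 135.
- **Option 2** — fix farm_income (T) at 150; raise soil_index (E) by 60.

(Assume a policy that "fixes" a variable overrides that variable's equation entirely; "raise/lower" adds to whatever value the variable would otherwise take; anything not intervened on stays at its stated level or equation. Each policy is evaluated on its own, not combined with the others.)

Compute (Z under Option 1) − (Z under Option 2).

-240

Option 1 (T := 135):
  T = 135
  E = 124
  Z = 81 − 4·135 + 5·124 = 161
Option 2 (T := 150, E + 60):
  T = 150
  E = 124 + 60 = 184
  Z = 81 − 4·150 + 5·184 = 401
Z: 161 − 401 = -240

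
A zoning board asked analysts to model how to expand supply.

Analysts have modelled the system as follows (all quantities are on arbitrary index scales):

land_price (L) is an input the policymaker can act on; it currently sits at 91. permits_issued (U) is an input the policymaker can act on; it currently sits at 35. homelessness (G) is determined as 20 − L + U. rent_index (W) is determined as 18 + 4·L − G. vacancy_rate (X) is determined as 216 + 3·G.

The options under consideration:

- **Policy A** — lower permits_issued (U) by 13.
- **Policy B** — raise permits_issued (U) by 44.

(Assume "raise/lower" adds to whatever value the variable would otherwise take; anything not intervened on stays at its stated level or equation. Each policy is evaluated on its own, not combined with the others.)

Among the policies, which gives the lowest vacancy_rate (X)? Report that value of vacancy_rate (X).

69

Policy A (U − 13):
  L = 91
  U = 35 − 13 = 22
  G = 20 − 91 + 22 = -49
  X = 216 + 3·(-49) = 69
Policy B (U + 44):
  L = 91
  U = 35 + 44 = 79
  G = 20 − 91 + 79 = 8
  X = 216 + 3·8 = 240
Comparing — Policy A: X=69, Policy B: X=240. Lowest is 69 (Policy A).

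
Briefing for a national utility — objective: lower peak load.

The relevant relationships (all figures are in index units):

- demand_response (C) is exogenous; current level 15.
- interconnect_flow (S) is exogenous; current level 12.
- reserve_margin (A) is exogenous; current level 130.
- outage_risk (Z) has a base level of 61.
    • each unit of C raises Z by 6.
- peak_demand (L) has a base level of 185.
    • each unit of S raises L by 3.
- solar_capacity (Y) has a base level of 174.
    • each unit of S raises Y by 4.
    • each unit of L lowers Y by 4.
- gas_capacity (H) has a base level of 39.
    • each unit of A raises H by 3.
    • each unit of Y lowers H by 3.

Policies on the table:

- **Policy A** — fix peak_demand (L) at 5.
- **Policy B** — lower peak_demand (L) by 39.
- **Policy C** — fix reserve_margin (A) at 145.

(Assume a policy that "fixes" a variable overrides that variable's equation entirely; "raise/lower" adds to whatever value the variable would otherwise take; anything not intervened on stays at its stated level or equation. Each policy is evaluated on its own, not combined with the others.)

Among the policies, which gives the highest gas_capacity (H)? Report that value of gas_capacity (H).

Policy A (L := 5):
  S = 12
  A = 130
  L = 5
  Y = 174 + 4·12 − 4·5 = 202
  H = 39 + 3·130 − 3·202 = -177
Policy B (L − 39):
  S = 12
  A = 130
  L = 185 + 3·12 (−39 from intervention) = 182
  Y = 174 + 4·12 − 4·182 = -506
  H = 39 + 3·130 − 3·(-506) = 1947
Policy C (A := 145):
  S = 12
  A = 145
  L = 185 + 3·12 = 221
  Y = 174 + 4·12 − 4·221 = -662
  H = 39 + 3·145 − 3·(-662) = 2460
Comparing — Policy A: H=-177, Policy B: H=1947, Policy C: H=2460. Highest is 2460 (Policy C).

2460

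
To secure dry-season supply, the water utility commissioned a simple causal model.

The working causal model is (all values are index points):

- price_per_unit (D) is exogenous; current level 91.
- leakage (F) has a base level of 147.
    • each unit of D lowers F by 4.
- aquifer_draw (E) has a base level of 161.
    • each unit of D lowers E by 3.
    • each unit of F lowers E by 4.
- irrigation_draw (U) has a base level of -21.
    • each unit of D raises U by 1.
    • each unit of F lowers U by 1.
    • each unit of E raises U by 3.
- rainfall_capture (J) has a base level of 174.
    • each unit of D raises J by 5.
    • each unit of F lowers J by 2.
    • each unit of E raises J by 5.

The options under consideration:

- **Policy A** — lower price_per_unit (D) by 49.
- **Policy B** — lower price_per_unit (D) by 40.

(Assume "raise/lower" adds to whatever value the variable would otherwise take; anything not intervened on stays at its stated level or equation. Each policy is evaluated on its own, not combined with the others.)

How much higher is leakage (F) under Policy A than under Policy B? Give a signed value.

36

Policy A (D − 49):
  D = 91 − 49 = 42
  F = 147 − 4·42 = -21
Policy B (D − 40):
  D = 91 − 40 = 51
  F = 147 − 4·51 = -57
F: -21 − (-57) = 36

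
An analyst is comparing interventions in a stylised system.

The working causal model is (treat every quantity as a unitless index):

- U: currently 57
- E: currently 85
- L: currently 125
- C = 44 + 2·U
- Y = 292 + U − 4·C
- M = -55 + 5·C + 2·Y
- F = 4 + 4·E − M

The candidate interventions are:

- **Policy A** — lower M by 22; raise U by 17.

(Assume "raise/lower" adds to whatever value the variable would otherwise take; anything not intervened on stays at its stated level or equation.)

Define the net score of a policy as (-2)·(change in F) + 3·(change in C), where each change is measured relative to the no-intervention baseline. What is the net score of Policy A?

-78

Baseline:
  U = 57
  E = 85
  C = 44 + 2·57 = 158
  Y = 292 + 57 − 4·158 = -283
  M = -55 + 5·158 + 2·(-283) = 169
  F = 4 + 4·85 − 169 = 175
Policy A (M − 22, U + 17):
  U = 57 + 17 = 74
  E = 85
  C = 44 + 2·74 = 192
  Y = 292 + 74 − 4·192 = -402
  M = -55 + 5·192 + 2·(-402) (−22 from intervention) = 79
  F = 4 + 4·85 − 79 = 265
ΔF = 265 − 175 = 90; ΔC = 192 − 158 = 34
Score = (-2)·90 + 3·34 = -78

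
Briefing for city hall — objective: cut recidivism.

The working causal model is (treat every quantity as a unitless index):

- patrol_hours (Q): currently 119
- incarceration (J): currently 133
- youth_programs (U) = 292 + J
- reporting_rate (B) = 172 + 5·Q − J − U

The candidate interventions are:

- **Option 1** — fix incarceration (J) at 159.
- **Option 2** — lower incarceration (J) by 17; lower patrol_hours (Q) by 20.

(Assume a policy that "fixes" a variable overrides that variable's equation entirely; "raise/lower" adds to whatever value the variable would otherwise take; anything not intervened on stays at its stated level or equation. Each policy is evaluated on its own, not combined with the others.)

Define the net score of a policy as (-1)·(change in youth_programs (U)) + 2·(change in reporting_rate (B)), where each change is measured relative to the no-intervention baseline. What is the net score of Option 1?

Baseline:
  Q = 119
  J = 133
  U = 292 + 133 = 425
  B = 172 + 5·119 − 133 − 425 = 209
Option 1 (J := 159):
  Q = 119
  J = 159
  U = 292 + 159 = 451
  B = 172 + 5·119 − 159 − 451 = 157
ΔU = 451 − 425 = 26; ΔB = 157 − 209 = -52
Score = (-1)·26 + 2·(-52) = -130

-130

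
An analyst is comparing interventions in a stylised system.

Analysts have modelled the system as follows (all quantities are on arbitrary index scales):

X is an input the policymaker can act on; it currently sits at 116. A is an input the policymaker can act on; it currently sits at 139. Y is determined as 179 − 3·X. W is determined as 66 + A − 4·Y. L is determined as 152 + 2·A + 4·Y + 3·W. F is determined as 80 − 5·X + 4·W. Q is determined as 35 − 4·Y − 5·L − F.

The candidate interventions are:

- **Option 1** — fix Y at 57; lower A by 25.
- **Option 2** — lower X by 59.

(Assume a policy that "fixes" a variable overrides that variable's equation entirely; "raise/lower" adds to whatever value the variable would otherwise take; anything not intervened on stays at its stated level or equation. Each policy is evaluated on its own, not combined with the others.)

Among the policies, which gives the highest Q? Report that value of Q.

-1821

Option 1 (Y := 57, A − 25):
  X = 116
  A = 139 − 25 = 114
  Y = 57
  W = 66 + 114 − 4·57 = -48
  L = 152 + 2·114 + 4·57 + 3·(-48) = 464
  F = 80 − 5·116 + 4·(-48) = -692
  Q = 35 − 4·57 − 5·464 − (-692) = -1821
Option 2 (X − 59):
  X = 116 − 59 = 57
  A = 139
  Y = 179 − 3·57 = 8
  W = 66 + 139 − 4·8 = 173
  L = 152 + 2·139 + 4·8 + 3·173 = 981
  F = 80 − 5·57 + 4·173 = 487
  Q = 35 − 4·8 − 5·981 − 487 = -5389
Comparing — Option 1: Q=-1821, Option 2: Q=-5389. Highest is -1821 (Option 1).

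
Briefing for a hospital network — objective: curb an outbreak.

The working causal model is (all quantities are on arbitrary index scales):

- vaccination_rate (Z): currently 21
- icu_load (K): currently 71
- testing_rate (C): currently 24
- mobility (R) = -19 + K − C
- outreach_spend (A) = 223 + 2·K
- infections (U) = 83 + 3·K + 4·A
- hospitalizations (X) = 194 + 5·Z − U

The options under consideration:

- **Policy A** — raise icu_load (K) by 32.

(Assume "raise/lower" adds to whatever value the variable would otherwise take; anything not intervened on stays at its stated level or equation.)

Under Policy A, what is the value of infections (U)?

Policy A (K + 32):
  K = 71 + 32 = 103
  A = 223 + 2·103 = 429
  U = 83 + 3·103 + 4·429 = 2108

2108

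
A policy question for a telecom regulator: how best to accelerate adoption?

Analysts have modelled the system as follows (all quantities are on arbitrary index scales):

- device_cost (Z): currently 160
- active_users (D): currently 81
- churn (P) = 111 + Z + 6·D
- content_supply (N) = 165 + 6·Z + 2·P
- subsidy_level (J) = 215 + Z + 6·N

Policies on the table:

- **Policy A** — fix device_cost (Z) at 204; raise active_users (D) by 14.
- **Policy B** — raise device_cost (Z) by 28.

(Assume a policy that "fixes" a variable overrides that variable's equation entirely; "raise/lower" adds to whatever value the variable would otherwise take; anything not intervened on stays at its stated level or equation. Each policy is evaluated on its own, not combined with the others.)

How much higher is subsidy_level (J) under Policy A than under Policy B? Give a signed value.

1792

Policy A (Z := 204, D + 14):
  Z = 204
  D = 81 + 14 = 95
  P = 111 + 204 + 6·95 = 885
  N = 165 + 6·204 + 2·885 = 3159
  J = 215 + 204 + 6·3159 = 19373
Policy B (Z + 28):
  Z = 160 + 28 = 188
  D = 81
  P = 111 + 188 + 6·81 = 785
  N = 165 + 6·188 + 2·785 = 2863
  J = 215 + 188 + 6·2863 = 17581
J: 19373 − 17581 = 1792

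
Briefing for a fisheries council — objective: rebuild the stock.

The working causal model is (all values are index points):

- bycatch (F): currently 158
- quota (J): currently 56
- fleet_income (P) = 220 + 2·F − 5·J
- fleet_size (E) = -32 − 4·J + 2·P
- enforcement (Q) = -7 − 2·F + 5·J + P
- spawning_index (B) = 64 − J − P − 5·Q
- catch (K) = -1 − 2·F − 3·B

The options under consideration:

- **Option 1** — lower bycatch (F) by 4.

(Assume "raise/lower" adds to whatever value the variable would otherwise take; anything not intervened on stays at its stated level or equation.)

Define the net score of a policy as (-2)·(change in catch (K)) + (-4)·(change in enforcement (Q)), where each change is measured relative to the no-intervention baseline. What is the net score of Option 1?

32

Baseline:
  F = 158
  J = 56
  P = 220 + 2·158 − 5·56 = 256
  Q = -7 − 2·158 + 5·56 + 256 = 213
  B = 64 − 56 − 256 − 5·213 = -1313
  K = -1 − 2·158 − 3·(-1313) = 3622
Option 1 (F − 4):
  F = 158 − 4 = 154
  J = 56
  P = 220 + 2·154 − 5·56 = 248
  Q = -7 − 2·154 + 5·56 + 248 = 213
  B = 64 − 56 − 248 − 5·213 = -1305
  K = -1 − 2·154 − 3·(-1305) = 3606
ΔK = 3606 − 3622 = -16; ΔQ = 213 − 213 = 0
Score = (-2)·(-16) + (-4)·0 = 32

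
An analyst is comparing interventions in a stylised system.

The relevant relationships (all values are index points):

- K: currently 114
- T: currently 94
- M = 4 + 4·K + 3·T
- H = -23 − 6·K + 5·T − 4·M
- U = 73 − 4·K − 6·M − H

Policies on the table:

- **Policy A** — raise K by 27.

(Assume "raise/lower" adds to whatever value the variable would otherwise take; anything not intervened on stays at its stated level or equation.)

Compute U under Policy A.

Policy A (K + 27):
  K = 114 + 27 = 141
  T = 94
  M = 4 + 4·141 + 3·94 = 850
  H = -23 − 6·141 + 5·94 − 4·850 = -3799
  U = 73 − 4·141 − 6·850 − (-3799) = -1792

-1792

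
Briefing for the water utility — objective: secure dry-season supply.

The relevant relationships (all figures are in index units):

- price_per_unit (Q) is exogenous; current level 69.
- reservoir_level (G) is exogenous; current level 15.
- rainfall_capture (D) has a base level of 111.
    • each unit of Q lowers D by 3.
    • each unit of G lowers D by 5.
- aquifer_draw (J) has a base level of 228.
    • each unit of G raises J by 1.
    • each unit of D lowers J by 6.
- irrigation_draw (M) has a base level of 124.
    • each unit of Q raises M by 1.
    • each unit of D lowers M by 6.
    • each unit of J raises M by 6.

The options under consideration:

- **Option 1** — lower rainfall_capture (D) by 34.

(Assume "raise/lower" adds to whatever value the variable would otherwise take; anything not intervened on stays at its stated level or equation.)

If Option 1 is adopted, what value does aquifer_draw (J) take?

1473

Option 1 (D − 34):
  Q = 69
  G = 15
  D = 111 − 3·69 − 5·15 (−34 from intervention) = -205
  J = 228 + 15 − 6·(-205) = 1473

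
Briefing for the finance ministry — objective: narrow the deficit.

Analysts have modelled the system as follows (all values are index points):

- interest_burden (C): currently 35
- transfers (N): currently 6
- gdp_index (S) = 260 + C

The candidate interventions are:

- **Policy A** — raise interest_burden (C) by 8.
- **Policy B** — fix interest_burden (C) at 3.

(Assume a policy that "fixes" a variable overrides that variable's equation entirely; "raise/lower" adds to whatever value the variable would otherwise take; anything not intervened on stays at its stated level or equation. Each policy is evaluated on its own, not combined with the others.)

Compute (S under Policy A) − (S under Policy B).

Policy A (C + 8):
  C = 35 + 8 = 43
  S = 260 + 43 = 303
Policy B (C := 3):
  C = 3
  S = 260 + 3 = 263
S: 303 − 263 = 40

40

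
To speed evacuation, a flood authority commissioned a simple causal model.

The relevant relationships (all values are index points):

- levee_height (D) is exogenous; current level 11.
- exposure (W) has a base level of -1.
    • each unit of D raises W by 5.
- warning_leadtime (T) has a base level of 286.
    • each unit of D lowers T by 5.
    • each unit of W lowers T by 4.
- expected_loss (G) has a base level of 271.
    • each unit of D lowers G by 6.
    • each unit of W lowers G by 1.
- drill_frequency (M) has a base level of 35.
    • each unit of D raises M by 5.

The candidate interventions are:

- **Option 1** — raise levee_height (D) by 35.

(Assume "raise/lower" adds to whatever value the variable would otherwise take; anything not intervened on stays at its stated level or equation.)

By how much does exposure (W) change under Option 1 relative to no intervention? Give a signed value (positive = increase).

Baseline:
  D = 11
  W = -1 + 5·11 = 54
Option 1 (D + 35):
  D = 11 + 35 = 46
  W = -1 + 5·46 = 229
Change in W: 229 − 54 = 175

175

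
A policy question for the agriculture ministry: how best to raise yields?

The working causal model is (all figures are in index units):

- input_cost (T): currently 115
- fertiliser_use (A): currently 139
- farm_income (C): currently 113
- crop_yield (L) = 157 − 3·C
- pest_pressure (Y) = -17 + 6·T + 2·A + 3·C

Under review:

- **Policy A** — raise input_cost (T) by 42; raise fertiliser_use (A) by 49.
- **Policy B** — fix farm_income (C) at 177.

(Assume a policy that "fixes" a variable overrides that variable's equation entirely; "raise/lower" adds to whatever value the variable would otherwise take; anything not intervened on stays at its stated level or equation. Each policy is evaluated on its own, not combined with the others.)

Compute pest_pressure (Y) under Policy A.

1640

Policy A (T + 42, A + 49):
  T = 115 + 42 = 157
  A = 139 + 49 = 188
  C = 113
  Y = -17 + 6·157 + 2·188 + 3·113 = 1640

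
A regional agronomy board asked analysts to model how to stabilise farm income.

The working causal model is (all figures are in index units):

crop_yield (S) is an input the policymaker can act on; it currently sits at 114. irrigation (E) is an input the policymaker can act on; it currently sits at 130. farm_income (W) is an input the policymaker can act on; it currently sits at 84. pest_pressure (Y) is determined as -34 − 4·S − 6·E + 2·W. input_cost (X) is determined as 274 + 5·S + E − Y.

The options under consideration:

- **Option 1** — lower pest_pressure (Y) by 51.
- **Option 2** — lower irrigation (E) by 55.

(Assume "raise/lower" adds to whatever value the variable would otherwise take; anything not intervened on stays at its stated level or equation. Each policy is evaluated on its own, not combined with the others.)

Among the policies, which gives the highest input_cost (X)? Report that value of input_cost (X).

Option 1 (Y − 51):
  S = 114
  E = 130
  W = 84
  Y = -34 − 4·114 − 6·130 + 2·84 (−51 from intervention) = -1153
  X = 274 + 5·114 + 130 − (-1153) = 2127
Option 2 (E − 55):
  S = 114
  E = 130 − 55 = 75
  W = 84
  Y = -34 − 4·114 − 6·75 + 2·84 = -772
  X = 274 + 5·114 + 75 − (-772) = 1691
Comparing — Option 1: X=2127, Option 2: X=1691. Highest is 2127 (Option 1).

2127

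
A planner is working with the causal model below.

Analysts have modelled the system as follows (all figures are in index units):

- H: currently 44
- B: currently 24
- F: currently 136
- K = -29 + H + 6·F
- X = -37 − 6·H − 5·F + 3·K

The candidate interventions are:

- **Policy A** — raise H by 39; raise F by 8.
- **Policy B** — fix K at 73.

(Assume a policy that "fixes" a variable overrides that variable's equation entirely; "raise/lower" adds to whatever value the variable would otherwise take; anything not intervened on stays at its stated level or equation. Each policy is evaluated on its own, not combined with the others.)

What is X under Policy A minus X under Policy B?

Policy A (H + 39, F + 8):
  H = 44 + 39 = 83
  F = 136 + 8 = 144
  K = -29 + 83 + 6·144 = 918
  X = -37 − 6·83 − 5·144 + 3·918 = 1499
Policy B (K := 73):
  H = 44
  F = 136
  K = 73
  X = -37 − 6·44 − 5·136 + 3·73 = -762
X: 1499 − (-762) = 2261

2261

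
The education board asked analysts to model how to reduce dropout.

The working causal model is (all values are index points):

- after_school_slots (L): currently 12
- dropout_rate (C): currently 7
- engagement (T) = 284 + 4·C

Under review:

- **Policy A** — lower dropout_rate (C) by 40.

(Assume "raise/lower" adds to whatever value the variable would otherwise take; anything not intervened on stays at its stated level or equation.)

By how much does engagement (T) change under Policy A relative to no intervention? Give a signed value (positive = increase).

-160

Baseline:
  C = 7
  T = 284 + 4·7 = 312
Policy A (C − 40):
  C = 7 − 40 = -33
  T = 284 + 4·(-33) = 152
Change in T: 152 − 312 = -160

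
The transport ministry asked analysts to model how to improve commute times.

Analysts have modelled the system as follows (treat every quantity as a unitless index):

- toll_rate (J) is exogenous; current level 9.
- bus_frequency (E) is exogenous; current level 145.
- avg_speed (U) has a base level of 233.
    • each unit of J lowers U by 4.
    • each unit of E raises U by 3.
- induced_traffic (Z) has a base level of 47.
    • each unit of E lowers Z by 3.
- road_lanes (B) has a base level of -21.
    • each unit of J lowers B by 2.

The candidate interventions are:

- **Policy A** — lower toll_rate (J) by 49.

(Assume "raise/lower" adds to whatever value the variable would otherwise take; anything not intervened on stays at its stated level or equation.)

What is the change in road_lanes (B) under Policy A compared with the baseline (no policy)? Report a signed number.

Baseline:
  J = 9
  B = -21 − 2·9 = -39
Policy A (J − 49):
  J = 9 − 49 = -40
  B = -21 − 2·(-40) = 59
Change in B: 59 − (-39) = 98

98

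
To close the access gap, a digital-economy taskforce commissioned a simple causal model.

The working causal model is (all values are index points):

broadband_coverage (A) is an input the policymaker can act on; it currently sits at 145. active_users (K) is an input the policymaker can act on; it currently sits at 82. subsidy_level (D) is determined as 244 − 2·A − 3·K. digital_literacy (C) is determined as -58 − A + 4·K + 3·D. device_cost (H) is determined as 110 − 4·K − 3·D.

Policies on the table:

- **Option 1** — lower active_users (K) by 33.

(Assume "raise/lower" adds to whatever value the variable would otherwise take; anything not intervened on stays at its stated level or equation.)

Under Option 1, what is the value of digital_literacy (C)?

-586

Option 1 (K − 33):
  A = 145
  K = 82 − 33 = 49
  D = 244 − 2·145 − 3·49 = -193
  C = -58 − 145 + 4·49 + 3·(-193) = -586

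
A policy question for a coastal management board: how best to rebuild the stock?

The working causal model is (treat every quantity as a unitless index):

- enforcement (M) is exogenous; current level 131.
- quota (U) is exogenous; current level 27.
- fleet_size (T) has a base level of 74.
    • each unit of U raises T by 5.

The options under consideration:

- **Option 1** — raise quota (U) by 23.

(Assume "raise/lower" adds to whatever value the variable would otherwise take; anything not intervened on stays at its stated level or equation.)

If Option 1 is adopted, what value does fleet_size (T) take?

Option 1 (U + 23):
  U = 27 + 23 = 50
  T = 74 + 5·50 = 324

324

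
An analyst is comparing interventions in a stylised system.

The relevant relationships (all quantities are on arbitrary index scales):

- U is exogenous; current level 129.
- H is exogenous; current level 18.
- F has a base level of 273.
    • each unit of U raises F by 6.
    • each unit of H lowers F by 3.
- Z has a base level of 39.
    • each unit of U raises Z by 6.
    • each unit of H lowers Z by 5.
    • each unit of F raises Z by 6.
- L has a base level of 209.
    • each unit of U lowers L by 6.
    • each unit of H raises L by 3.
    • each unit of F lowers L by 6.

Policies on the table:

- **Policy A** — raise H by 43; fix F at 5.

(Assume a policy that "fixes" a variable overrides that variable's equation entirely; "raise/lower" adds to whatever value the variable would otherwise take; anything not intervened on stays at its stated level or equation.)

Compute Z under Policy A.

538

Policy A (H + 43, F := 5):
  U = 129
  H = 18 + 43 = 61
  F = 5
  Z = 39 + 6·129 − 5·61 + 6·5 = 538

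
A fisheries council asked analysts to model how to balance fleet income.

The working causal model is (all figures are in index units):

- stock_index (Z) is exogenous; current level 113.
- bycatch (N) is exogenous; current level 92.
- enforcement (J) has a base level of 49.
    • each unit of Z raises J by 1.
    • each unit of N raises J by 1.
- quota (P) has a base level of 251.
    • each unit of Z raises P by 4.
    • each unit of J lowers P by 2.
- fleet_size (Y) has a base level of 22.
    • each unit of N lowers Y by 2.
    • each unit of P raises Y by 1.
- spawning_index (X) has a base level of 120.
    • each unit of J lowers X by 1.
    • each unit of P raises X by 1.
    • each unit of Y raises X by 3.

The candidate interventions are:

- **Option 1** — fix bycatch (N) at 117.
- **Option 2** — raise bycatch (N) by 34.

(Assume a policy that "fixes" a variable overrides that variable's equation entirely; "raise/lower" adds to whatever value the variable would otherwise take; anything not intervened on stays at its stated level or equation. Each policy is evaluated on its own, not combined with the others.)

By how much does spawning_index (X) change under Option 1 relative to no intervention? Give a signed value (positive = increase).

-375

Baseline:
  Z = 113
  N = 92
  J = 49 + 113 + 92 = 254
  P = 251 + 4·113 − 2·254 = 195
  Y = 22 − 2·92 + 195 = 33
  X = 120 − 254 + 195 + 3·33 = 160
Option 1 (N := 117):
  Z = 113
  N = 117
  J = 49 + 113 + 117 = 279
  P = 251 + 4·113 − 2·279 = 145
  Y = 22 − 2·117 + 145 = -67
  X = 120 − 279 + 145 + 3·(-67) = -215
Change in X: -215 − 160 = -375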